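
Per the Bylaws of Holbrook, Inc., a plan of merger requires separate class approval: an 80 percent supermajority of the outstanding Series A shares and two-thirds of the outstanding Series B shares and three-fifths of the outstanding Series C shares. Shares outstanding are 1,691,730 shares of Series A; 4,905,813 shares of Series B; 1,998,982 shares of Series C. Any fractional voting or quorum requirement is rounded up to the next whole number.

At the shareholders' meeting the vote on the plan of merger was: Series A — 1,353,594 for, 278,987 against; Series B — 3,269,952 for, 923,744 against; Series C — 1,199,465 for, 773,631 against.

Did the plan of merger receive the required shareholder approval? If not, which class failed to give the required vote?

Series A: 4/5 of 1691730 = 1353384; 1,353,384 required, 1,353,594 in favor — approved.
Series B: 2/3 of 4905813 = 3270542; 3,270,542 required, 3,269,952 in favor — not approved.
Series C: 3/5 of 1998982 = 1199389.20, rounded up to 1199390; 1,199,390 required, 1,199,465 in favor — approved.

Not approved — the Series B shares did not give the required vote.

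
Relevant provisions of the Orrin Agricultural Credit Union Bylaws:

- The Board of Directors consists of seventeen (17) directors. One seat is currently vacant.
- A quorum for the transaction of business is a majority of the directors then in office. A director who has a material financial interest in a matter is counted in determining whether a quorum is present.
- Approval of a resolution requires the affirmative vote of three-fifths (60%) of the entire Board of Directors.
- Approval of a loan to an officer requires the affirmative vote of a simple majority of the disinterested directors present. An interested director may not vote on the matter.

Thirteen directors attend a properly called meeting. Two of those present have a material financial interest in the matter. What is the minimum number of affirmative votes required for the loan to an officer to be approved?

The loan to an officer requires a majority of the disinterested directors present (13 − 2 = 11).
A majority of 11 is 6.

6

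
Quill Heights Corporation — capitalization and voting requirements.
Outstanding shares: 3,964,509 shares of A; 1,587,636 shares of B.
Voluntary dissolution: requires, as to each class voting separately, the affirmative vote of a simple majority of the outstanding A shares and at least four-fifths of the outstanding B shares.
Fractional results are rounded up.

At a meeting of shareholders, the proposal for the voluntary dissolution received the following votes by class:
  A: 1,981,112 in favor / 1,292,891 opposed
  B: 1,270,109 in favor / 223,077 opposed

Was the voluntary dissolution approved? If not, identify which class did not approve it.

Not approved — the A shares did not give the required vote.

A: a majority of 3964509 is 1982255; 1,982,255 required, 1,981,112 in favor — not approved.
B: 4/5 of 1587636 = 1270108.80, rounded up to 1270109; 1,270,109 required, 1,270,109 in favor — approved.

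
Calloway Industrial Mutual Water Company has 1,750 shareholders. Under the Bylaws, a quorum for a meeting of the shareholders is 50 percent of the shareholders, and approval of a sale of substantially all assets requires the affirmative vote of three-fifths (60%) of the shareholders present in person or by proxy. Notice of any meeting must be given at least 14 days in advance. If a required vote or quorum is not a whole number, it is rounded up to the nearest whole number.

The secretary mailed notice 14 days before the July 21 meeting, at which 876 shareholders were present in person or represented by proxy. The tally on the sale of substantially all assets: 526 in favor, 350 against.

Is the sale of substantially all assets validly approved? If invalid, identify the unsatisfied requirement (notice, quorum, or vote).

Notice: 14 days given; 14 required. Satisfied.
Quorum: 50% of 1,750 = 875; 876 present. Satisfied.
Vote: requires three-fifths of those present (876); 3/5 of 876 = 525.60, rounded up to 526, so 526 needed; 526 in favor. Satisfied.

Valid — all requirements satisfied.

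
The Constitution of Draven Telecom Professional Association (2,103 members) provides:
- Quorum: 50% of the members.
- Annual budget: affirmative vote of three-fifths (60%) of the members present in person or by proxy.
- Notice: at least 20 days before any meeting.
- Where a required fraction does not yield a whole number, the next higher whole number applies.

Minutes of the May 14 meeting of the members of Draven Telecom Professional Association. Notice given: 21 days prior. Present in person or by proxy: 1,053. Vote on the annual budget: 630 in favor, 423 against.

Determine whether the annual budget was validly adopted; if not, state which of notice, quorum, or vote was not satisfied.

Invalid — vote requirement not satisfied.

Notice: 21 days given; 20 required. Satisfied.
Quorum: 50% of 2,103 = 1,051.50, rounded up to 1,052; 1,053 present. Satisfied.
Vote: requires three-fifths of those present (1,053); 3/5 of 1053 = 631.80, rounded up to 632, so 632 needed; 630 in favor. Not satisfied.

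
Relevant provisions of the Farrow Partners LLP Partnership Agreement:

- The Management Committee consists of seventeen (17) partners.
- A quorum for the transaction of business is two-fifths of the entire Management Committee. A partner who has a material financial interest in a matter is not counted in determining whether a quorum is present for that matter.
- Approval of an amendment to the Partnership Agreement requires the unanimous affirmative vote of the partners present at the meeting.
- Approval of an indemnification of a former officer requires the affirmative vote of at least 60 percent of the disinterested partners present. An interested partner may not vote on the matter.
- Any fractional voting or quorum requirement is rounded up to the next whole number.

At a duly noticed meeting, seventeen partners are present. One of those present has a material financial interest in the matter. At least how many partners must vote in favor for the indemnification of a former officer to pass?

10

The indemnification of a former officer requires three-fifths of the disinterested partners present (17 − 1 = 16).
3/5 of 16 = 9.60, rounded up to 10.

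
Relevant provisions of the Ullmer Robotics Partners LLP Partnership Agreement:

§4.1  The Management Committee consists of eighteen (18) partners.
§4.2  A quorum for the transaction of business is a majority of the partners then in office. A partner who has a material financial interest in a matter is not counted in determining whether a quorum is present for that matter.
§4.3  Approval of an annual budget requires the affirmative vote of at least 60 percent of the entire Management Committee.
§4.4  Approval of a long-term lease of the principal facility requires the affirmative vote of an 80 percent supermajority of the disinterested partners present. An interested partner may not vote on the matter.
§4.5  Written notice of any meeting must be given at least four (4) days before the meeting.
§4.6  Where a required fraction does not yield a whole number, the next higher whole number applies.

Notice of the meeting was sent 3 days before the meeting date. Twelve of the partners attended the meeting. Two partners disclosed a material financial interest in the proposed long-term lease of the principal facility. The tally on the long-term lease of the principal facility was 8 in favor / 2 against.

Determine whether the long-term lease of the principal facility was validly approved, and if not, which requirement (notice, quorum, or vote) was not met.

Invalid — notice requirement not satisfied.

Notice: 3 days given; 4 required (3 < 4). Not satisfied.
Quorum: 12 present, but the 2 interested partners do not count, leaving 10. Quorum is 10. Satisfied.
Vote: the long-term lease of the principal facility requires four-fifths of the disinterested partners present (12 − 2 = 10). 4/5 of 10 = 8, so 8 affirmative votes are needed; 8 voted in favor. Satisfied.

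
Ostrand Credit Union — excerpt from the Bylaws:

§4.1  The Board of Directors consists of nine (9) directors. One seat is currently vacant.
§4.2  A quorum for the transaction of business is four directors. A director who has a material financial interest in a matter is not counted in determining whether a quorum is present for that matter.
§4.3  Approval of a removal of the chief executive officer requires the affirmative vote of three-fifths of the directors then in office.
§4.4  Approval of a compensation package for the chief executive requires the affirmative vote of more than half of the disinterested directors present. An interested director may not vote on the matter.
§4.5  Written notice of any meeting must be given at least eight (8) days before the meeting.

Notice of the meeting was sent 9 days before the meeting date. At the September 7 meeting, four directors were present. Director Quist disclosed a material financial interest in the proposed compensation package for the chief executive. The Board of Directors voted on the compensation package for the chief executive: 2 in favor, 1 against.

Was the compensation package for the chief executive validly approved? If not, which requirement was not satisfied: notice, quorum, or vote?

Notice: 9 days given; 8 required (9 ≥ 8). Satisfied.
Quorum: 4 present, but the 1 interested director does not count, leaving 3. Quorum is 4. Not satisfied.
Vote: the compensation package for the chief executive requires a majority of the disinterested directors present (4 − 1 = 3). A majority of 3 is 2, so 2 affirmative votes are needed; 2 voted in favor. Satisfied. (Moot — without a quorum no business can be validly transacted.)

Invalid — quorum requirement not satisfied.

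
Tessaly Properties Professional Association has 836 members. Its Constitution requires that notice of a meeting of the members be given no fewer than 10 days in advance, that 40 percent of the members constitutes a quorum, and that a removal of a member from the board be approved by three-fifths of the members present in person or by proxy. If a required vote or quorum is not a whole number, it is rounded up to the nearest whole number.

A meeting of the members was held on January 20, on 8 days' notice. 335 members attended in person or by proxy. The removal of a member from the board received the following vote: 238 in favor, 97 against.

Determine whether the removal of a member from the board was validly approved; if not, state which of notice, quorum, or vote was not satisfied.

Notice: 8 days given; 10 required. Not satisfied.
Quorum: 40% of 836 = 334.40, rounded up to 335; 335 present. Satisfied.
Vote: requires three-fifths of those present (335); 3/5 of 335 = 201, so 201 needed; 238 in favor. Satisfied.

Invalid — notice requirement not satisfied.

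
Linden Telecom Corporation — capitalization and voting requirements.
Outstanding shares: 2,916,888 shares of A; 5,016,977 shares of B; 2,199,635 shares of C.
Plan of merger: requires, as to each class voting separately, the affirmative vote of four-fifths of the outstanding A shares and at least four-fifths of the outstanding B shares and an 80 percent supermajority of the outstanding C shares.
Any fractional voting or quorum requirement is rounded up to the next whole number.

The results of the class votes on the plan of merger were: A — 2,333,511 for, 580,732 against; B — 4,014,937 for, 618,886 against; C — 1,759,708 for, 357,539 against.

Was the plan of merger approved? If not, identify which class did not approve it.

A: 4/5 of 2916888 = 2333510.40, rounded up to 2333511; 2,333,511 required, 2,333,511 in favor — approved.
B: 4/5 of 5016977 = 4013581.60, rounded up to 4013582; 4,013,582 required, 4,014,937 in favor — approved.
C: 4/5 of 2199635 = 1759708; 1,759,708 required, 1,759,708 in favor — approved.

Approved — every class gave the required vote.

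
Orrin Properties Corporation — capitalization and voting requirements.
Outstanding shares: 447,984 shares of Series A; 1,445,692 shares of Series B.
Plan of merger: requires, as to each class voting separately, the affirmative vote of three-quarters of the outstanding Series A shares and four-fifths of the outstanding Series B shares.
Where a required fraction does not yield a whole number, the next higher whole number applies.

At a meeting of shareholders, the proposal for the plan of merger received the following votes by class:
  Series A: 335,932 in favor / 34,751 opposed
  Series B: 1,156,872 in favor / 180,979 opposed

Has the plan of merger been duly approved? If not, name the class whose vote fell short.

Not approved — the Series A shares did not give the required vote.

Series A: 3/4 of 447984 = 335988; 335,988 required, 335,932 in favor — not approved.
Series B: 4/5 of 1445692 = 1156553.60, rounded up to 1156554; 1,156,554 required, 1,156,872 in favor — approved.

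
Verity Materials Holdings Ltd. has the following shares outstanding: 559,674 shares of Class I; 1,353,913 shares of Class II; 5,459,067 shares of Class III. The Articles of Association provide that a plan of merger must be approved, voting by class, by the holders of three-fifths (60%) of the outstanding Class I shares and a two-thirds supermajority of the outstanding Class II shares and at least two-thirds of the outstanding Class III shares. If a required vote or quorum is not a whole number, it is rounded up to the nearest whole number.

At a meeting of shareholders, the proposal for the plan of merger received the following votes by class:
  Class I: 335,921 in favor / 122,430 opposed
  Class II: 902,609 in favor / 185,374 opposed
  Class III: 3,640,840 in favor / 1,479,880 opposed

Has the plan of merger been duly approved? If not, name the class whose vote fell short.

Class I: 3/5 of 559674 = 335804.40, rounded up to 335805; 335,805 required, 335,921 in favor — approved.
Class II: 2/3 of 1353913 = 902608.67, rounded up to 902609; 902,609 required, 902,609 in favor — approved.
Class III: 2/3 of 5459067 = 3639378; 3,639,378 required, 3,640,840 in favor — approved.

Approved — every class gave the required vote.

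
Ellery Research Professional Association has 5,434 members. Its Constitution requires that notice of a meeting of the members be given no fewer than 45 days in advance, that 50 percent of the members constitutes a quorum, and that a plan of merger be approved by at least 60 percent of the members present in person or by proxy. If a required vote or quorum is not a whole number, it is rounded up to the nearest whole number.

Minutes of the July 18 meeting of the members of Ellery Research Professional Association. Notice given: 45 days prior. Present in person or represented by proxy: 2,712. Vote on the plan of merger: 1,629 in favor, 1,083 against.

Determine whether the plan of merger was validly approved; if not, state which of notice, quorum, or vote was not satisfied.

Invalid — quorum requirement not satisfied.

Notice: 45 days given; 45 required. Satisfied.
Quorum: 50% of 5,434 = 2,717; 2,712 present. Not satisfied.
Vote: requires three-fifths of those present (2,712); 3/5 of 2712 = 1627.20, rounded up to 1628, so 1,628 needed; 1,629 in favor. Satisfied.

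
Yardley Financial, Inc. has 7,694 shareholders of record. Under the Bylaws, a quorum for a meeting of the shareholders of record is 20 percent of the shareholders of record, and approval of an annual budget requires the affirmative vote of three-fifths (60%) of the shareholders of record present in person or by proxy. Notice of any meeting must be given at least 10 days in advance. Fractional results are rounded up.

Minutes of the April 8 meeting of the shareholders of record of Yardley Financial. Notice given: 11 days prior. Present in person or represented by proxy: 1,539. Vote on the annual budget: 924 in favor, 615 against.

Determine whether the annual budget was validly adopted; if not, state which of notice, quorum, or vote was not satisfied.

Valid — all requirements satisfied.

Notice: 11 days given; 10 required. Satisfied.
Quorum: 20% of 7,694 = 1,538.80, rounded up to 1,539; 1,539 present. Satisfied.
Vote: requires three-fifths of those present (1,539); 3/5 of 1539 = 923.40, rounded up to 924, so 924 needed; 924 in favor. Satisfied.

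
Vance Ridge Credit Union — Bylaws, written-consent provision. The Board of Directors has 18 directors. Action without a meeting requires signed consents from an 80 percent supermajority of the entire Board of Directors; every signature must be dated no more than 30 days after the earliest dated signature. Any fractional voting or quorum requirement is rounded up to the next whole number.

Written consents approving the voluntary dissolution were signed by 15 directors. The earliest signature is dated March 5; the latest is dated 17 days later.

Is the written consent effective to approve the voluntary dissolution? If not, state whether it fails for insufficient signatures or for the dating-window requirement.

Signatures required: an 80 percent supermajority of 18 — 4/5 of 18 = 14.40, rounded up to 15, so 15 needed; 15 signed. Sufficient.
Dating window: the latest signature is 17 days after the earliest; the limit is 30 days. Within the window.

Effective — both the signature and dating-window requirements are satisfied.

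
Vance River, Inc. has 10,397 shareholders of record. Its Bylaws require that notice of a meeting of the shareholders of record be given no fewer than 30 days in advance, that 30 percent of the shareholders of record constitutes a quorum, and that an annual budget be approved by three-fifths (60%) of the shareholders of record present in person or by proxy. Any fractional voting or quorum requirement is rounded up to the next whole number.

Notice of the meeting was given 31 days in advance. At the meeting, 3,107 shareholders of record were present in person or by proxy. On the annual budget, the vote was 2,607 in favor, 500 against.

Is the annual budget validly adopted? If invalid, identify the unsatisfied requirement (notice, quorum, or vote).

Invalid — quorum requirement not satisfied.

Notice: 31 days given; 30 required. Satisfied.
Quorum: 30% of 10,397 = 3,119.10, rounded up to 3,120; 3,107 present. Not satisfied.
Vote: requires three-fifths of those present (3,107); 3/5 of 3107 = 1864.20, rounded up to 1865, so 1,865 needed; 2,607 in favor. Satisfied.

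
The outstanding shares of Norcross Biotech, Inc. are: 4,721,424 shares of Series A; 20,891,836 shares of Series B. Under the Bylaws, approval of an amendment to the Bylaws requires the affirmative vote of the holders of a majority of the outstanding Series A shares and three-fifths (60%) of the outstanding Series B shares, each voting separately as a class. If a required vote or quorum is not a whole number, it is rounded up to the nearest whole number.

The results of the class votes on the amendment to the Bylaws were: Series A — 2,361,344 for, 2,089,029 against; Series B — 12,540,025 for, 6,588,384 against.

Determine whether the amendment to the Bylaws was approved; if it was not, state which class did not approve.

Series A: a majority of 4721424 is 2360713; 2,360,713 required, 2,361,344 in favor — approved.
Series B: 3/5 of 20891836 = 12535101.60, rounded up to 12535102; 12,535,102 required, 12,540,025 in favor — approved.

Approved — every class gave the required vote.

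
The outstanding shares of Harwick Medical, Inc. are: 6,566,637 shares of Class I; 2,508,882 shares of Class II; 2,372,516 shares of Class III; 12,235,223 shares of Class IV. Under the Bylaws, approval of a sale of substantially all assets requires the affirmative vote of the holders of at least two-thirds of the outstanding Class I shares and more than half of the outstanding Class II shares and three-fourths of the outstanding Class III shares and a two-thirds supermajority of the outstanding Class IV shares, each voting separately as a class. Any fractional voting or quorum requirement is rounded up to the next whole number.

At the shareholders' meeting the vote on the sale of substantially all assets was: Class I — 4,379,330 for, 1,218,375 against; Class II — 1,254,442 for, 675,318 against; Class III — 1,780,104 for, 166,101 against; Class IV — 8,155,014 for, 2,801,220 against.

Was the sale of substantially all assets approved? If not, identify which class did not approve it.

Class I: 2/3 of 6566637 = 4377758; 4,377,758 required, 4,379,330 in favor — approved.
Class II: a majority of 2508882 is 1254442; 1,254,442 required, 1,254,442 in favor — approved.
Class III: 3/4 of 2372516 = 1779387; 1,779,387 required, 1,780,104 in favor — approved.
Class IV: 2/3 of 12235223 = 8156815.33, rounded up to 8156816; 8,156,816 required, 8,155,014 in favor — not approved.

Not approved — the Class IV shares did not give the required vote.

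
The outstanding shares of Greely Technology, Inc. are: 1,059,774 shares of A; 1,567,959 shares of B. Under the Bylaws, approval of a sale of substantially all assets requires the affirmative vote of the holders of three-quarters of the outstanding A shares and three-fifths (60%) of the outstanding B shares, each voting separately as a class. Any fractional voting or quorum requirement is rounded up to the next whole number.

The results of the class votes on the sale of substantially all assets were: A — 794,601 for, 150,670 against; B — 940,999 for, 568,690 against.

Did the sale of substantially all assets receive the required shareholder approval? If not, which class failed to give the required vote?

A: 3/4 of 1059774 = 794830.50, rounded up to 794831; 794,831 required, 794,601 in favor — not approved.
B: 3/5 of 1567959 = 940775.40, rounded up to 940776; 940,776 required, 940,999 in favor — approved.

Not approved — the A shares did not give the required vote.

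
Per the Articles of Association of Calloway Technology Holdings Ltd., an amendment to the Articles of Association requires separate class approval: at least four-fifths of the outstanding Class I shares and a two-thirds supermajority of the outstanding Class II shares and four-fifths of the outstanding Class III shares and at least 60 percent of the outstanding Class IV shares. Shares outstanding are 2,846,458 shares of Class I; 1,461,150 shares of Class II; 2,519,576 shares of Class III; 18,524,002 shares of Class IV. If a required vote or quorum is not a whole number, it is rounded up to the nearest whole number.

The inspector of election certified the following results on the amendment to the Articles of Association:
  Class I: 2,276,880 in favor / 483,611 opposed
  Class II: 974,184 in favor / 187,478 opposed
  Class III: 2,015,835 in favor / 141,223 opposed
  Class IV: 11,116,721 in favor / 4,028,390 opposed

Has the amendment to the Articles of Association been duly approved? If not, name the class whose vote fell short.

Class I: 4/5 of 2846458 = 2277166.40, rounded up to 2277167; 2,277,167 required, 2,276,880 in favor — not approved.
Class II: 2/3 of 1461150 = 974100; 974,100 required, 974,184 in favor — approved.
Class III: 4/5 of 2519576 = 2015660.80, rounded up to 2015661; 2,015,661 required, 2,015,835 in favor — approved.
Class IV: 3/5 of 18524002 = 11114401.20, rounded up to 11114402; 11,114,402 required, 11,116,721 in favor — approved.

Not approved — the Class I shares did not give the required vote.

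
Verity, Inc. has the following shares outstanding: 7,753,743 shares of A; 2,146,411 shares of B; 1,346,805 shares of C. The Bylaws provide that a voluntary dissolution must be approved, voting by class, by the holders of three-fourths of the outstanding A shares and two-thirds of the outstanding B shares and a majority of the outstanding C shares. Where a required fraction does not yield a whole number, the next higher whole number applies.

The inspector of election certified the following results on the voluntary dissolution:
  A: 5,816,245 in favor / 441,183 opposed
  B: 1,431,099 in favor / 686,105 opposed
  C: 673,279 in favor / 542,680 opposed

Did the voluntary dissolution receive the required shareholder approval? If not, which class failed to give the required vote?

A: 3/4 of 7753743 = 5815307.25, rounded up to 5815308; 5,815,308 required, 5,816,245 in favor — approved.
B: 2/3 of 2146411 = 1430940.67, rounded up to 1430941; 1,430,941 required, 1,431,099 in favor — approved.
C: a majority of 1346805 is 673403; 673,403 required, 673,279 in favor — not approved.

Not approved — the C shares did not give the required vote.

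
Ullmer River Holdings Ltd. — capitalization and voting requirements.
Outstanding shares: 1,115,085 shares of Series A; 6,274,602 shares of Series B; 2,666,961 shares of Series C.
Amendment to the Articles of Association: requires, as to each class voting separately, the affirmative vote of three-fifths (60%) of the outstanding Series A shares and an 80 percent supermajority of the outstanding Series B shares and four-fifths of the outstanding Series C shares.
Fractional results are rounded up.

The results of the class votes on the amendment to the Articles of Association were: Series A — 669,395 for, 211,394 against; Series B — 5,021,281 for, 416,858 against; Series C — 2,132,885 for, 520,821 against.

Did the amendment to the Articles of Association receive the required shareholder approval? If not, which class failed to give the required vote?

Not approved — the Series C shares did not give the required vote.

Series A: 3/5 of 1115085 = 669051; 669,051 required, 669,395 in favor — approved.
Series B: 4/5 of 6274602 = 5019681.60, rounded up to 5019682; 5,019,682 required, 5,021,281 in favor — approved.
Series C: 4/5 of 2666961 = 2133568.80, rounded up to 2133569; 2,133,569 required, 2,132,885 in favor — not approved.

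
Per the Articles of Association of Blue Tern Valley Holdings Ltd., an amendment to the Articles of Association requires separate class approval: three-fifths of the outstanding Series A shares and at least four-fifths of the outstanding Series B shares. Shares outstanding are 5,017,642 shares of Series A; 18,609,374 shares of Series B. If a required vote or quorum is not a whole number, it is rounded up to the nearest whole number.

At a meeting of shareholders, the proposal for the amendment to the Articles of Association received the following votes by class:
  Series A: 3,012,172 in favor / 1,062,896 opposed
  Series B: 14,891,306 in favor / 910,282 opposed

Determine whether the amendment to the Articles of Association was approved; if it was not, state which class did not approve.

Series A: 3/5 of 5017642 = 3010585.20, rounded up to 3010586; 3,010,586 required, 3,012,172 in favor — approved.
Series B: 4/5 of 18609374 = 14887499.20, rounded up to 14887500; 14,887,500 required, 14,891,306 in favor — approved.

Approved — every class gave the required vote.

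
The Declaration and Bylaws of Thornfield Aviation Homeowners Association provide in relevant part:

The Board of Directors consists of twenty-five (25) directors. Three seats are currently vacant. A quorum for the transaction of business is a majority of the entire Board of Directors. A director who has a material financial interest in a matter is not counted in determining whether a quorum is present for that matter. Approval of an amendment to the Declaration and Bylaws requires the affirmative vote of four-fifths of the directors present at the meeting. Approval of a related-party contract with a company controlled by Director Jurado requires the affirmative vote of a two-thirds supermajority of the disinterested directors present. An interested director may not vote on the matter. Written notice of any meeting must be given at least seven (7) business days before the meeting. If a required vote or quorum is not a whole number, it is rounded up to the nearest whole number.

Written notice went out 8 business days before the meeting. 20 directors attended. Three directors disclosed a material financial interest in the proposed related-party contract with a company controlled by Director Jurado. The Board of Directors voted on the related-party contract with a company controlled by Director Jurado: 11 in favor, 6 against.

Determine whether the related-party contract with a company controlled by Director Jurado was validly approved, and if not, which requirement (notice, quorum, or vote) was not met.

Notice: 8 business days given; 7 required (8 ≥ 7). Satisfied.
Quorum: 20 present, but the 3 interested directors do not count, leaving 17. Quorum is 13. Satisfied.
Vote: the related-party contract with a company controlled by Director Jurado requires two-thirds of the disinterested directors present (20 − 3 = 17). 2/3 of 17 = 11.33, rounded up to 12, so 12 affirmative votes are needed; 11 voted in favor. Not satisfied.

Invalid — vote requirement not satisfied.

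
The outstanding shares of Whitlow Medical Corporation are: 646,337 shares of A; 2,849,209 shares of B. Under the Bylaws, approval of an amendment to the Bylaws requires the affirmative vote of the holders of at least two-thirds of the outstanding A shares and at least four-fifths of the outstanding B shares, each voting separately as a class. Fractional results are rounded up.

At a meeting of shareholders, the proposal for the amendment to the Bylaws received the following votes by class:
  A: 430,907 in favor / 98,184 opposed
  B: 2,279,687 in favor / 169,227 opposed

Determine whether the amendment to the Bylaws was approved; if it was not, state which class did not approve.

A: 2/3 of 646337 = 430891.33, rounded up to 430892; 430,892 required, 430,907 in favor — approved.
B: 4/5 of 2849209 = 2279367.20, rounded up to 2279368; 2,279,368 required, 2,279,687 in favor — approved.

Approved — every class gave the required vote.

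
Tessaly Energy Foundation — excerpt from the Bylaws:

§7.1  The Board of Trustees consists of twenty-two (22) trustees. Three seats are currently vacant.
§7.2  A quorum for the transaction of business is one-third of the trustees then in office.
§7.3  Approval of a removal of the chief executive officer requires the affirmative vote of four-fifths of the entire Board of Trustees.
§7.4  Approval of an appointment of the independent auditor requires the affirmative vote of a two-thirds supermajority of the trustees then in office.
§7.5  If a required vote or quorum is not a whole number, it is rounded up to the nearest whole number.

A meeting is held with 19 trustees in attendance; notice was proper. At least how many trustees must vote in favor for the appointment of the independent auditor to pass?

The appointment of the independent auditor requires two-thirds of the trustees then in office (19).
2/3 of 19 = 12.67, rounded up to 13.

13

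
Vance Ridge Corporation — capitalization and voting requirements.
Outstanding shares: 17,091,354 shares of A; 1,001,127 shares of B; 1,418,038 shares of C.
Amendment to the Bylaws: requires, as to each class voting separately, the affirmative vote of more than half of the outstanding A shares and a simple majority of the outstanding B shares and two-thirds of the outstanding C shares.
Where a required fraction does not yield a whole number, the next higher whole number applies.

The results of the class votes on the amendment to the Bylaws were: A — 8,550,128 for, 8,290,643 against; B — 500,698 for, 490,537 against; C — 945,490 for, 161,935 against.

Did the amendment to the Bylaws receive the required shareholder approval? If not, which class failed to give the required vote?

Approved — every class gave the required vote.

A: a majority of 17091354 is 8545678; 8,545,678 required, 8,550,128 in favor — approved.
B: a majority of 1001127 is 500564; 500,564 required, 500,698 in favor — approved.
C: 2/3 of 1418038 = 945358.67, rounded up to 945359; 945,359 required, 945,490 in favor — approved.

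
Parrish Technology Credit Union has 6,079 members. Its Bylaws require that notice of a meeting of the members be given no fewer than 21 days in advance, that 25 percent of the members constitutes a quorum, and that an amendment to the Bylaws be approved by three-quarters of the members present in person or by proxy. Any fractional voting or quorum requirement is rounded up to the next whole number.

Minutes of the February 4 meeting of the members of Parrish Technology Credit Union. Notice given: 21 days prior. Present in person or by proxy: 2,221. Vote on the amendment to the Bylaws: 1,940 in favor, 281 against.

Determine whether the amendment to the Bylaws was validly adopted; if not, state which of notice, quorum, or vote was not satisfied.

Valid — all requirements satisfied.

Notice: 21 days given; 21 required. Satisfied.
Quorum: 25% of 6,079 = 1,519.75, rounded up to 1,520; 2,221 present. Satisfied.
Vote: requires three-fourths of those present (2,221); 3/4 of 2221 = 1665.75, rounded up to 1666, so 1,666 needed; 1,940 in favor. Satisfied.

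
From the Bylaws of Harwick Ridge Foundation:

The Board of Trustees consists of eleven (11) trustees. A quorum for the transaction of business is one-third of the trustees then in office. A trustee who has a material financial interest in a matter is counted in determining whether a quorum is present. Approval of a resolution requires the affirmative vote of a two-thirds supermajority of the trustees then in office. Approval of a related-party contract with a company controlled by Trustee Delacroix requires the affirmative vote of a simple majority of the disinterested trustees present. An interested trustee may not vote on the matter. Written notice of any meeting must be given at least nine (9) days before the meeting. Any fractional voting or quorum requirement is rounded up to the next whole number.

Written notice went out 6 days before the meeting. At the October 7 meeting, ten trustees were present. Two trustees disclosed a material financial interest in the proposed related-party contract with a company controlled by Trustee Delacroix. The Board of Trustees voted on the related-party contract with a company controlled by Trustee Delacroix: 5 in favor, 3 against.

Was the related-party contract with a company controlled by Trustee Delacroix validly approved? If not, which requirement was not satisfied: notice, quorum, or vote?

Notice: 6 days given; 9 required (6 < 9). Not satisfied.
Quorum: 10 present (interested trustees count toward quorum); quorum is 4. Satisfied.
Vote: the related-party contract with a company controlled by Trustee Delacroix requires a majority of the disinterested trustees present (10 − 2 = 8). A majority of 8 is 5, so 5 affirmative votes are needed; 5 voted in favor. Satisfied.

Invalid — notice requirement not satisfied.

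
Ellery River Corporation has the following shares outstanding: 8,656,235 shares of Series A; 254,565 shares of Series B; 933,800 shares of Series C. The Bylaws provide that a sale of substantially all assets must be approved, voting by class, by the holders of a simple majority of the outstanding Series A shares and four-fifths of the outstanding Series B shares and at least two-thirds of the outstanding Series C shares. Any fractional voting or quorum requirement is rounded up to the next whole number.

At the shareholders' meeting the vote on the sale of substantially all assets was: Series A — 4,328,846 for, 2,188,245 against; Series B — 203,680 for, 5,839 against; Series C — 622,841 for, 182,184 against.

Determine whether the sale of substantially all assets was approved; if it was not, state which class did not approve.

Series A: a majority of 8656235 is 4328118; 4,328,118 required, 4,328,846 in favor — approved.
Series B: 4/5 of 254565 = 203652; 203,652 required, 203,680 in favor — approved.
Series C: 2/3 of 933800 = 622533.33, rounded up to 622534; 622,534 required, 622,841 in favor — approved.

Approved — every class gave the required vote.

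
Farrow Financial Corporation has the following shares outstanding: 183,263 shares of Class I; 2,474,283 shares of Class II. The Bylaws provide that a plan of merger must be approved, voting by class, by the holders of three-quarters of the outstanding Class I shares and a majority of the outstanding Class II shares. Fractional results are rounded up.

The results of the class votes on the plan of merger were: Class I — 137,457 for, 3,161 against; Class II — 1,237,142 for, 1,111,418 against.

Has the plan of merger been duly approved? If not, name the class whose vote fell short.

Class I: 3/4 of 183263 = 137447.25, rounded up to 137448; 137,448 required, 137,457 in favor — approved.
Class II: a majority of 2474283 is 1237142; 1,237,142 required, 1,237,142 in favor — approved.

Approved — every class gave the required vote.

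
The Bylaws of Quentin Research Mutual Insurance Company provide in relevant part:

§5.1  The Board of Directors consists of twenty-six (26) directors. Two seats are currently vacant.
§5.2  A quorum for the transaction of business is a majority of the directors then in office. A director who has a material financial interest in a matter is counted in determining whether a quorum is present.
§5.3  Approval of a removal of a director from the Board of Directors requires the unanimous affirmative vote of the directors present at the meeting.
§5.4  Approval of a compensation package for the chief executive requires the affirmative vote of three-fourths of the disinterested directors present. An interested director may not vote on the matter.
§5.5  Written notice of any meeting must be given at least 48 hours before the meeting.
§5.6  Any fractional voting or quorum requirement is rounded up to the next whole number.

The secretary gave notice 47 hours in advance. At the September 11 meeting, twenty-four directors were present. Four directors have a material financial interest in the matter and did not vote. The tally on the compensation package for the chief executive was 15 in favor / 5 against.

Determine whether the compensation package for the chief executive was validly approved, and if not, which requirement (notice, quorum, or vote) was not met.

Notice: 47 hours given; 48 required (47 < 48). Not satisfied.
Quorum: 24 present (interested directors count toward quorum); quorum is 13. Satisfied.
Vote: the compensation package for the chief executive requires three-fourths of the disinterested directors present (24 − 4 = 20). 3/4 of 20 = 15, so 15 affirmative votes are needed; 15 voted in favor. Satisfied.

Invalid — notice requirement not satisfied.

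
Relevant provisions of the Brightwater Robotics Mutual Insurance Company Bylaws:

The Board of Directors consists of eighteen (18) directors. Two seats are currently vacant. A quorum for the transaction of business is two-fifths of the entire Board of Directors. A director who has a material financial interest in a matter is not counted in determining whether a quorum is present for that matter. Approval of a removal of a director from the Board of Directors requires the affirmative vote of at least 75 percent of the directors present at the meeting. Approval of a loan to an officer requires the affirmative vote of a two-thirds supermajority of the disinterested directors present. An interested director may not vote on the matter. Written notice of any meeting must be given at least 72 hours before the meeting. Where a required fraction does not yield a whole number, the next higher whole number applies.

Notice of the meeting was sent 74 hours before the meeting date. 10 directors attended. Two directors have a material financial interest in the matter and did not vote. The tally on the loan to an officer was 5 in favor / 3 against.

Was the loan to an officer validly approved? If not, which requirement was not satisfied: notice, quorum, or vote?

Notice: 74 hours given; 72 required (74 ≥ 72). Satisfied.
Quorum: 10 present, but the 2 interested directors do not count, leaving 8. Quorum is 8. Satisfied.
Vote: the loan to an officer requires two-thirds of the disinterested directors present (10 − 2 = 8). 2/3 of 8 = 5.33, rounded up to 6, so 6 affirmative votes are needed; 5 voted in favor. Not satisfied.

Invalid — vote requirement not satisfied.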